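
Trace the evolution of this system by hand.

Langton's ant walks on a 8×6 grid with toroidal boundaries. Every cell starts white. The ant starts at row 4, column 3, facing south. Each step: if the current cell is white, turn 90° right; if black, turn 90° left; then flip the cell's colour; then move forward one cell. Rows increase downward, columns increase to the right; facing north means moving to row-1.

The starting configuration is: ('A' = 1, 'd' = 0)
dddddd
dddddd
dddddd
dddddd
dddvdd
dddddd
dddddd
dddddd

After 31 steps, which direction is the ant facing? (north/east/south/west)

k=0  dddddd
dddddd
dddddd
dddddd
dddvdd
dddddd
dddddd
dddddd
k=1  dddddd
dddddd
dddddd
dddddd
dd<Add
dddddd
dddddd
dddddd
k=2  dddddd
dddddd
dddddd
dd^ddd
ddAAdd
dddddd
dddddd
dddddd
k=3  dddddd
dddddd
dddddd
ddA>dd
ddAAdd
dddddd
dddddd
dddddd
k=4  dddddd
dddddd
dddddd
ddAAdd
ddAvdd
dddddd
dddddd
dddddd
k=5  dddddd
dddddd
dddddd
ddAAdd
ddAd>d
dddddd
dddddd
dddddd
k=6  dddddd
dddddd
dddddd
ddAAdd
ddAdAd
ddddvd
dddddd
dddddd
k=7  dddddd
dddddd
dddddd
ddAAdd
ddAdAd
ddd<Ad
dddddd
dddddd
k=8  dddddd
dddddd
dddddd
ddAAdd
ddA^Ad
dddAAd
dddddd
dddddd
k=9  dddddd
dddddd
dddddd
ddAAdd
ddAA>d
dddAAd
dddddd
dddddd
k=10  dddddd
dddddd
dddddd
ddAA^d
ddAAdd
dddAAd
dddddd
dddddd
k=11  dddddd
dddddd
dddddd
ddAAA>
ddAAdd
dddAAd
dddddd
dddddd
k=12  dddddd
dddddd
dddddd
ddAAAA
ddAAdv
dddAAd
dddddd
dddddd
k=13  dddddd
dddddd
dddddd
ddAAAA
ddAA<A
dddAAd
dddddd
dddddd
k=14  dddddd
dddddd
dddddd
ddAA^A
ddAAAA
dddAAd
dddddd
dddddd
k=15  dddddd
dddddd
dddddd
ddA<dA
ddAAAA
dddAAd
dddddd
dddddd
k=16  dddddd
dddddd
dddddd
ddAddA
ddAvAA
dddAAd
dddddd
dddddd
k=17  dddddd
dddddd
dddddd
ddAddA
ddAd>A
dddAAd
dddddd
dddddd
k=18  dddddd
dddddd
dddddd
ddAd^A
ddAddA
dddAAd
dddddd
dddddd
k=19  dddddd
dddddd
dddddd
ddAdA>
ddAddA
dddAAd
dddddd
dddddd
k=20  dddddd
dddddd
ddddd^
ddAdAd
ddAddA
dddAAd
dddddd
dddddd
k=21  dddddd
dddddd
>ddddA
ddAdAd
ddAddA
dddAAd
dddddd
dddddd
k=22  dddddd
dddddd
AddddA
vdAdAd
ddAddA
dddAAd
dddddd
dddddd
k=23  dddddd
dddddd
AddddA
AdAdA<
ddAddA
dddAAd
dddddd
dddddd
k=24  dddddd
dddddd
Adddd^
AdAdAA
ddAddA
dddAAd
dddddd
dddddd
k=25  dddddd
dddddd
Addd<d
AdAdAA
ddAddA
dddAAd
dddddd
dddddd
k=26  dddddd
dddd^d
AdddAd
AdAdAA
ddAddA
dddAAd
dddddd
dddddd
k=27  dddddd
ddddA>
AdddAd
AdAdAA
ddAddA
dddAAd
dddddd
dddddd
k=28  dddddd
ddddAA
AdddAv
AdAdAA
ddAddA
dddAAd
dddddd
dddddd
k=29  dddddd
ddddAA
Addd<A
AdAdAA
ddAddA
dddAAd
dddddd
dddddd
k=30  dddddd
ddddAA
AddddA
AdAdvA
ddAddA
dddAAd
dddddd
dddddd
k=31  dddddd
ddddAA
AddddA
AdAdd>
ddAddA
dddAAd
dddddd
dddddd

east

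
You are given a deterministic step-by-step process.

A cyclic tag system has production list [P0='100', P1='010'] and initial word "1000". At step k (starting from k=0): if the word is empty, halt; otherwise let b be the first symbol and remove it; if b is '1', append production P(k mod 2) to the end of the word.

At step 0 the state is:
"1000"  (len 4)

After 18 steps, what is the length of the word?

0) "1000"  (len 4)
1) "000100"  (len 6)
2) "00100"  (len 5)
3) "0100"  (len 4)
4) "100"  (len 3)
5) "00100"  (len 5)
6) "0100"  (len 4)
7) "100"  (len 3)
8) "00010"  (len 5)
9) "0010"  (len 4)
10) "010"  (len 3)
11) "10"  (len 2)
12) "0010"  (len 4)
13) "010"  (len 3)
14) "10"  (len 2)
15) "0100"  (len 4)
16) "100"  (len 3)
17) "00100"  (len 5)
18) "0100"  (len 4)

4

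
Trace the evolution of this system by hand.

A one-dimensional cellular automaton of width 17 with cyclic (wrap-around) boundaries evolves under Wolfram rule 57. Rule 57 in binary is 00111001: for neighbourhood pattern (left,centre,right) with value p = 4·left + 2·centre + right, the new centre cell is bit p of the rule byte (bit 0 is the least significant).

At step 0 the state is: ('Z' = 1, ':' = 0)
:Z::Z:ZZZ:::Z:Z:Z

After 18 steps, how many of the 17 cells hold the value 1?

[0] :Z::Z:ZZZ:::Z:Z:Z
[1] Z:Z::ZZ::ZZ::Z:Z:
[2] :Z:Z:Z:Z:Z:Z::Z:Z
[3] Z:Z:Z:Z:Z:Z:Z::Z:
[4] :Z:Z:Z:Z:Z:Z:Z::Z
[5] Z:Z:Z:Z:Z:Z:Z:Z::
[6] :Z:Z:Z:Z:Z:Z:Z:Z:
[7] ::Z:Z:Z:Z:Z:Z:Z:Z
[8] Z::Z:Z:Z:Z:Z:Z:Z:
[9] :Z::Z:Z:Z:Z:Z:Z:Z
[10] Z:Z::Z:Z:Z:Z:Z:Z:
[11] :Z:Z::Z:Z:Z:Z:Z:Z
[12] Z:Z:Z::Z:Z:Z:Z:Z:
[13] :Z:Z:Z::Z:Z:Z:Z:Z
[14] Z:Z:Z:Z::Z:Z:Z:Z:
[15] :Z:Z:Z:Z::Z:Z:Z:Z
[16] Z:Z:Z:Z:Z::Z:Z:Z:
[17] :Z:Z:Z:Z:Z::Z:Z:Z
[18] Z:Z:Z:Z:Z:Z::Z:Z:

8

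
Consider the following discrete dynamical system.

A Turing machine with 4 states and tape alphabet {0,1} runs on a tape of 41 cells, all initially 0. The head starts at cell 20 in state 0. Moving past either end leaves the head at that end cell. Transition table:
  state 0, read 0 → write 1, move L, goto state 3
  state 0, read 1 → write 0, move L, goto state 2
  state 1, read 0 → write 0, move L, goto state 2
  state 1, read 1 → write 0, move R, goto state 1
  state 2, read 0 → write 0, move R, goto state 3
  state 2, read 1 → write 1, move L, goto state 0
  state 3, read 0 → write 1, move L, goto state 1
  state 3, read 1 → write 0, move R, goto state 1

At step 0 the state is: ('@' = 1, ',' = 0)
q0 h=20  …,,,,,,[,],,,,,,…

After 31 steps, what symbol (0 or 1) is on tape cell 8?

0

step 0: q0 h=20  …,,,,,,[,],,,,,,…
step 1: q3 h=19  …,,,,,,[,]@,,,,,…
step 2: q1 h=18  …,,,,,,[,]@@,,,,…
step 3: q2 h=17  …,,,,,,[,],@@,,,…
step 4: q3 h=18  …,,,,,,[,]@@,,,,…
step 5: q1 h=17  …,,,,,,[,]@@@,,,…
step 6: q2 h=16  …,,,,,,[,],@@@,,…
step 7: q3 h=17  …,,,,,,[,]@@@,,,…
step 8: q1 h=16  …,,,,,,[,]@@@@,,…
step 9: q2 h=15  …,,,,,,[,],@@@@,…
step 10: q3 h=16  …,,,,,,[,]@@@@,,…
step 11: q1 h=15  …,,,,,,[,]@@@@@,…
step 12: q2 h=14  …,,,,,,[,],@@@@@…
step 13: q3 h=15  …,,,,,,[,]@@@@@,…
step 14: q1 h=14  …,,,,,,[,]@@@@@@…
step 15: q2 h=13  …,,,,,,[,],@@@@@…
step 16: q3 h=14  …,,,,,,[,]@@@@@@…
step 17: q1 h=13  …,,,,,,[,]@@@@@@…
step 18: q2 h=12  …,,,,,,[,],@@@@@…
step 19: q3 h=13  …,,,,,,[,]@@@@@@…
step 20: q1 h=12  …,,,,,,[,]@@@@@@…
step 21: q2 h=11  …,,,,,,[,],@@@@@…
step 22: q3 h=12  …,,,,,,[,]@@@@@@…
step 23: q1 h=11  …,,,,,,[,]@@@@@@…
step 24: q2 h=10  …,,,,,,[,],@@@@@…
step 25: q3 h=11  …,,,,,,[,]@@@@@@…
step 26: q1 h=10  …,,,,,,[,]@@@@@@…
step 27: q2 h= 9  …,,,,,,[,],@@@@@…
step 28: q3 h=10  …,,,,,,[,]@@@@@@…
step 29: q1 h= 9  …,,,,,,[,]@@@@@@…
step 30: q2 h= 8  …,,,,,,[,],@@@@@…
step 31: q3 h= 9  …,,,,,,[,]@@@@@@…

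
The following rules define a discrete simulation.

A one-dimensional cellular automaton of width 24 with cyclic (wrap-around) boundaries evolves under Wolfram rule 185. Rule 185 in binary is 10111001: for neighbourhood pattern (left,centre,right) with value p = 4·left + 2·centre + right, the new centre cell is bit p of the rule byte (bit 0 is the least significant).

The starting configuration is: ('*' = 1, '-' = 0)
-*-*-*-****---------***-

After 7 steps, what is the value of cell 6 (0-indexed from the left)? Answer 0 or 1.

1

t=0: -*-*-*-****---------***-
t=1: --*-*-****-********-**-*
t=2: *--*-****-********-**-*-
t=3: -*--****-********-**-*-*
t=4: *-*-***-********-**-*-*-
t=5: -*-***-********-**-*-*-*
t=6: *-***-********-**-*-*-*-
t=7: -***-********-**-*-*-*-*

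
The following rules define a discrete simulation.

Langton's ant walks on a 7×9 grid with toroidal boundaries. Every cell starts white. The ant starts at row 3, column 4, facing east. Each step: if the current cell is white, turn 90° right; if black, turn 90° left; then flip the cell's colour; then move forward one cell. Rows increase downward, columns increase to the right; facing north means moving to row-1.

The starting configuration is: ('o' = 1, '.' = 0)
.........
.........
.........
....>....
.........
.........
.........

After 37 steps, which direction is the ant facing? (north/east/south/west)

north

gen 0: .........
.........
.........
....>....
.........
.........
.........
gen 1: .........
.........
.........
....o....
....v....
.........
.........
gen 2: .........
.........
.........
....o....
...<o....
.........
.........
gen 3: .........
.........
.........
...^o....
...oo....
.........
.........
gen 4: .........
.........
.........
...o>....
...oo....
.........
.........
gen 5: .........
.........
....^....
...o.....
...oo....
.........
.........
gen 6: .........
.........
....o>...
...o.....
...oo....
.........
.........
gen 7: .........
.........
....oo...
...o.v...
...oo....
.........
.........
gen 8: .........
.........
....oo...
...o<o...
...oo....
.........
.........
gen 9: .........
.........
....^o...
...ooo...
...oo....
.........
.........
gen 10: .........
.........
...<.o...
...ooo...
...oo....
.........
.........
gen 11: .........
...^.....
...o.o...
...ooo...
...oo....
.........
.........
gen 12: .........
...o>....
...o.o...
...ooo...
...oo....
.........
.........
gen 13: .........
...oo....
...ovo...
...ooo...
...oo....
.........
.........
gen 14: .........
...oo....
...<oo...
...ooo...
...oo....
.........
.........
gen 15: .........
...oo....
....oo...
...voo...
...oo....
.........
.........
gen 16: .........
...oo....
....oo...
....>o...
...oo....
.........
.........
gen 17: .........
...oo....
....^o...
.....o...
...oo....
.........
.........
gen 18: .........
...oo....
...<.o...
.....o...
...oo....
.........
.........
gen 19: .........
...^o....
...o.o...
.....o...
...oo....
.........
.........
gen 20: .........
..<.o....
...o.o...
.....o...
...oo....
.........
.........
gen 21: ..^......
..o.o....
...o.o...
.....o...
...oo....
.........
.........
gen 22: ..o>.....
..o.o....
...o.o...
.....o...
...oo....
.........
.........
gen 23: ..oo.....
..ovo....
...o.o...
.....o...
...oo....
.........
.........
gen 24: ..oo.....
..<oo....
...o.o...
.....o...
...oo....
.........
.........
gen 25: ..oo.....
...oo....
..vo.o...
.....o...
...oo....
.........
.........
gen 26: ..oo.....
...oo....
.<oo.o...
.....o...
...oo....
.........
.........
gen 27: ..oo.....
.^.oo....
.ooo.o...
.....o...
...oo....
.........
.........
gen 28: ..oo.....
.o>oo....
.ooo.o...
.....o...
...oo....
.........
.........
gen 29: ..oo.....
.oooo....
.ovo.o...
.....o...
...oo....
.........
.........
gen 30: ..oo.....
.oooo....
.o.>.o...
.....o...
...oo....
.........
.........
gen 31: ..oo.....
.oo^o....
.o...o...
.....o...
...oo....
.........
.........
gen 32: ..oo.....
.o<.o....
.o...o...
.....o...
...oo....
.........
.........
gen 33: ..oo.....
.o..o....
.ov..o...
.....o...
...oo....
.........
.........
gen 34: ..oo.....
.o..o....
.<o..o...
.....o...
...oo....
.........
.........
gen 35: ..oo.....
.o..o....
..o..o...
.v...o...
...oo....
.........
.........
gen 36: ..oo.....
.o..o....
..o..o...
<o...o...
...oo....
.........
.........
gen 37: ..oo.....
.o..o....
^.o..o...
oo...o...
...oo....
.........
.........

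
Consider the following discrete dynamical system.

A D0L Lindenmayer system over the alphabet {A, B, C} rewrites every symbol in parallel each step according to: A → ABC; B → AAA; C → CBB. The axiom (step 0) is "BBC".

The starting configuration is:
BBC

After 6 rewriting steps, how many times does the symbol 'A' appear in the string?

1008

[0] BBC
[1] AAAAAACBB
[2] ABCABCABCABCABCABCCBBAAAAAA
[3] ABCAAACBBABCAAACBBABCAAACBBABCAAACBBABCAAACBBABCAAACBBCBBAAAAAAABCABCABCABCABCABC
[4] ABCAAACBBABCABCABCCBBAAAAAAABCAAACBBABCABCABCCBBAAAAAAABCA…CABCABCAAACBBABCAAACBBABCAAACBBABCAAACBBABCAAACBBABCAAACBB  (len 243)
[5] ABCAAACBBABCABCABCCBBAAAAAAABCAAACBBABCAAACBBABCAAACBBCBBA…AAAAABCAAACBBABCABCABCCBBAAAAAAABCAAACBBABCABCABCCBBAAAAAA  (len 729)
[6] ABCAAACBBABCABCABCCBBAAAAAAABCAAACBBABCAAACBBABCAAACBBCBBA…AAAAABCAAACBBABCAAACBBABCAAACBBCBBAAAAAAABCABCABCABCABCABC  (len 2187)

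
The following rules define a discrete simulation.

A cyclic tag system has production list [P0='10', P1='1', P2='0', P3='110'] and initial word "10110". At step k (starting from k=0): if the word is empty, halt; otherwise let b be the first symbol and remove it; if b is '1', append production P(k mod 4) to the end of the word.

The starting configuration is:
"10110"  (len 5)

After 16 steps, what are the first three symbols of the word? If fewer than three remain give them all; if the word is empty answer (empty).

[0] "10110"  (len 5)
[1] "011010"  (len 6)
[2] "11010"  (len 5)
[3] "10100"  (len 5)
[4] "0100110"  (len 7)
[5] "100110"  (len 6)
[6] "001101"  (len 6)
[7] "01101"  (len 5)
[8] "1101"  (len 4)
[9] "10110"  (len 5)
[10] "01101"  (len 5)
[11] "1101"  (len 4)
[12] "101110"  (len 6)
[13] "0111010"  (len 7)
[14] "111010"  (len 6)
[15] "110100"  (len 6)
[16] "10100110"  (len 8)

101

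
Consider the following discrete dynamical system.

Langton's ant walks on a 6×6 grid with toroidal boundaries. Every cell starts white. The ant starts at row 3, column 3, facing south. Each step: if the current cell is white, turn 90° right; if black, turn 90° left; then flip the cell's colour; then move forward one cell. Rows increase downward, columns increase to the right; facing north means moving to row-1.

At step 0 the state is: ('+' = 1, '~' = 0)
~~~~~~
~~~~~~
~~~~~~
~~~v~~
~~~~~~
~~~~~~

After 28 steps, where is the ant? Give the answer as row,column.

1,5

[0] ~~~~~~
~~~~~~
~~~~~~
~~~v~~
~~~~~~
~~~~~~
[1] ~~~~~~
~~~~~~
~~~~~~
~~<+~~
~~~~~~
~~~~~~
[2] ~~~~~~
~~~~~~
~~^~~~
~~++~~
~~~~~~
~~~~~~
[3] ~~~~~~
~~~~~~
~~+>~~
~~++~~
~~~~~~
~~~~~~
[4] ~~~~~~
~~~~~~
~~++~~
~~+v~~
~~~~~~
~~~~~~
[5] ~~~~~~
~~~~~~
~~++~~
~~+~>~
~~~~~~
~~~~~~
[6] ~~~~~~
~~~~~~
~~++~~
~~+~+~
~~~~v~
~~~~~~
[7] ~~~~~~
~~~~~~
~~++~~
~~+~+~
~~~<+~
~~~~~~
[8] ~~~~~~
~~~~~~
~~++~~
~~+^+~
~~~++~
~~~~~~
[9] ~~~~~~
~~~~~~
~~++~~
~~++>~
~~~++~
~~~~~~
[10] ~~~~~~
~~~~~~
~~++^~
~~++~~
~~~++~
~~~~~~
[11] ~~~~~~
~~~~~~
~~+++>
~~++~~
~~~++~
~~~~~~
[12] ~~~~~~
~~~~~~
~~++++
~~++~v
~~~++~
~~~~~~
[13] ~~~~~~
~~~~~~
~~++++
~~++<+
~~~++~
~~~~~~
[14] ~~~~~~
~~~~~~
~~++^+
~~++++
~~~++~
~~~~~~
[15] ~~~~~~
~~~~~~
~~+<~+
~~++++
~~~++~
~~~~~~
[16] ~~~~~~
~~~~~~
~~+~~+
~~+v++
~~~++~
~~~~~~
[17] ~~~~~~
~~~~~~
~~+~~+
~~+~>+
~~~++~
~~~~~~
[18] ~~~~~~
~~~~~~
~~+~^+
~~+~~+
~~~++~
~~~~~~
[19] ~~~~~~
~~~~~~
~~+~+>
~~+~~+
~~~++~
~~~~~~
[20] ~~~~~~
~~~~~^
~~+~+~
~~+~~+
~~~++~
~~~~~~
[21] ~~~~~~
>~~~~+
~~+~+~
~~+~~+
~~~++~
~~~~~~
[22] ~~~~~~
+~~~~+
v~+~+~
~~+~~+
~~~++~
~~~~~~
[23] ~~~~~~
+~~~~+
+~+~+<
~~+~~+
~~~++~
~~~~~~
[24] ~~~~~~
+~~~~^
+~+~++
~~+~~+
~~~++~
~~~~~~
[25] ~~~~~~
+~~~<~
+~+~++
~~+~~+
~~~++~
~~~~~~
[26] ~~~~^~
+~~~+~
+~+~++
~~+~~+
~~~++~
~~~~~~
[27] ~~~~+>
+~~~+~
+~+~++
~~+~~+
~~~++~
~~~~~~
[28] ~~~~++
+~~~+v
+~+~++
~~+~~+
~~~++~
~~~~~~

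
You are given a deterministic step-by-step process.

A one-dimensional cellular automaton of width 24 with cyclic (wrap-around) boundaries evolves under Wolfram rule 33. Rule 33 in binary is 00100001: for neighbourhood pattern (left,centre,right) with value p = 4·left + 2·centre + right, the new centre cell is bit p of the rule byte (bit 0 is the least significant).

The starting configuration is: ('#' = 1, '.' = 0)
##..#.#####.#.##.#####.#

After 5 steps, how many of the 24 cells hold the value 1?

k=0  ##..#.#####.#.##.#####.#
k=1  .....#.....#.#..#.....#.
k=2  ####...###..#.....###...
k=3  .....#........###.....#.
k=4  ####...######.....###...
k=5  .....#........###.....#.

5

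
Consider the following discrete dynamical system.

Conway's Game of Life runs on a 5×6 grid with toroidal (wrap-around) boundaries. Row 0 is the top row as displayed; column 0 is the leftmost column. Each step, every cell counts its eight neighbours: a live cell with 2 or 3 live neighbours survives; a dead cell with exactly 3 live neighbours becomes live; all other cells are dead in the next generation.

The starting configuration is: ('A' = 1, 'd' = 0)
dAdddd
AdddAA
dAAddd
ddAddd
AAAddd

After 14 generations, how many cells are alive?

20

k=0  dAdddd
AdddAA
dAAddd
ddAddd
AAAddd
k=1  ddAddd
AdAddA
AAAAdA
AddAdd
AdAddd
k=2  AdAAdA
ddddAA
dddAdd
dddAAd
ddAAdd
k=3  AAAddA
AdAddA
dddAdA
ddddAd
dAdddA
k=4  ddAdAd
ddAAdd
AddAdA
AdddAA
dAAdAA
k=5  ddddAA
dAAddA
AAAAdd
ddAddd
dAAddd
k=6  dddAAA
dddddA
AddAdd
Addddd
dAAAdd
k=7  AddAdA
AddAdA
AddddA
AddAdd
AAAAdA
k=8  dddAdd
dAdddd
dAdddd
dddAdd
dddAdd
k=9  ddAddd
ddAddd
ddAddd
ddAddd
ddAAAd
k=10  dAAddd
dAAAdd
dAAAdd
dAAddd
dAAddd
k=11  Addddd
Addddd
Addddd
Addddd
AddAdd
k=12  AAdddA
AAdddA
AAdddA
AAdddA
AAdddA
k=13  ddAdAd
ddAdAd
ddAdAd
ddAdAd
ddAdAd
k=14  dAAdAA
dAAdAA
dAAdAA
dAAdAA
dAAdAA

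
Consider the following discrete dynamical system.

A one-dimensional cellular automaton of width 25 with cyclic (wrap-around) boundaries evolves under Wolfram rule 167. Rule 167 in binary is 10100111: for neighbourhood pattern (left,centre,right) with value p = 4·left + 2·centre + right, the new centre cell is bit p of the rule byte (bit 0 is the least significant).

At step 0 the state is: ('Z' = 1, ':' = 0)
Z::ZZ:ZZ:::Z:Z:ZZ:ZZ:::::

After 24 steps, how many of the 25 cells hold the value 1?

12

0) Z::ZZ:ZZ:::Z:Z:ZZ:ZZ:::::
1) Z:Z::Z:::ZZZZZZ::Z:::ZZZZ
2) :ZZ:ZZ:ZZ:ZZZZ::ZZ:ZZ:ZZZ
3) Z::Z::Z::Z:ZZ::Z::Z::Z:Z:
4) Z:ZZ:ZZ:ZZZ:::ZZ:ZZ:ZZZZZ
5) :Z::Z::Z:Z::ZZ::Z::Z:ZZZZ
6) ZZ:ZZ:ZZZZ:Z:::ZZ:ZZZ:ZZ:
7) ::Z::Z:ZZ:ZZ:ZZ::Z:Z:Z::Z
8) :ZZ:ZZZ::Z::Z:::ZZZZZZ:ZZ
9) Z::Z:Z::ZZ:ZZ:ZZ:ZZZZ:Z::
10) Z:ZZZZ:Z::Z::Z::Z:ZZ:ZZ:Z
11) :Z:ZZ:ZZ:ZZ:ZZ:ZZZ::Z::Z:
12) ZZZ::Z::Z::Z::Z:Z::ZZ:ZZ:
13) :Z::ZZ:ZZ:ZZ:ZZZZ:Z::Z::Z
14) ZZ:Z::Z::Z::Z:ZZ:ZZ:ZZ:ZZ
15) Z:ZZ:ZZ:ZZ:ZZZ::Z::Z::Z:Z
16) :Z::Z::Z::Z:Z::ZZ:ZZ:ZZZ:
17) ZZ:ZZ:ZZ:ZZZZ:Z::Z::Z:Z::
18) ::Z::Z::Z:ZZ:ZZ:ZZ:ZZZZ:Z
19) :ZZ:ZZ:ZZZ::Z::Z::Z:ZZ:ZZ
20) Z::Z::Z:Z::ZZ:ZZ:ZZZ::Z::
21) Z:ZZ:ZZZZ:Z::Z::Z:Z::ZZ:Z
22) :Z::Z:ZZ:ZZ:ZZ:ZZZZ:Z::Z:
23) ZZ:ZZZ::Z::Z::Z:ZZ:ZZ:ZZ:
24) ::Z:Z::ZZ:ZZ:ZZZ::Z::Z::Z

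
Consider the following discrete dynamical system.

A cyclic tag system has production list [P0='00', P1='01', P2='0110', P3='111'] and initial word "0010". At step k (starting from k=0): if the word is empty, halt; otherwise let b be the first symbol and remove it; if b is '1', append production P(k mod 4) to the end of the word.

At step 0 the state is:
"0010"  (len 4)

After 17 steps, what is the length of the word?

t=0: "0010"  (len 4)
t=1: "010"  (len 3)
t=2: "10"  (len 2)
t=3: "00110"  (len 5)
t=4: "0110"  (len 4)
t=5: "110"  (len 3)
t=6: "1001"  (len 4)
t=7: "0010110"  (len 7)
t=8: "010110"  (len 6)
t=9: "10110"  (len 5)
t=10: "011001"  (len 6)
t=11: "11001"  (len 5)
t=12: "1001111"  (len 7)
t=13: "00111100"  (len 8)
t=14: "0111100"  (len 7)
t=15: "111100"  (len 6)
t=16: "11100111"  (len 8)
t=17: "110011100"  (len 9)

9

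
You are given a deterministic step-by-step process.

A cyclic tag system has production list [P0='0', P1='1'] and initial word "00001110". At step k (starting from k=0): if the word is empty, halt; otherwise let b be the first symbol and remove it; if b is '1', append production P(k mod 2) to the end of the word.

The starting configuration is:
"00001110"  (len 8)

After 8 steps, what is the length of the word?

3

step 0: "00001110"  (len 8)
step 1: "0001110"  (len 7)
step 2: "001110"  (len 6)
step 3: "01110"  (len 5)
step 4: "1110"  (len 4)
step 5: "1100"  (len 4)
step 6: "1001"  (len 4)
step 7: "0010"  (len 4)
step 8: "010"  (len 3)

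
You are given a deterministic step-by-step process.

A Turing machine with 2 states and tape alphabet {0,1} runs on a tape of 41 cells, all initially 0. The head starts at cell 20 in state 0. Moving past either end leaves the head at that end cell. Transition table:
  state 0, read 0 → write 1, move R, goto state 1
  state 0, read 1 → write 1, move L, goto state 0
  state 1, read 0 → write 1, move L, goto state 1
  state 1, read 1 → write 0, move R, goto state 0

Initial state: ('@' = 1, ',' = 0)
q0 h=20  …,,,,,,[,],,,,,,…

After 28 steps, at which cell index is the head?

gen 0: q0 h=20  …,,,,,,[,],,,,,,…
gen 1: q1 h=21  …,,,,,@[,],,,,,,…
gen 2: q1 h=20  …,,,,,,[@]@,,,,,…
gen 3: q0 h=21  …,,,,,,[@],,,,,,…
gen 4: q0 h=20  …,,,,,,[,]@,,,,,…
gen 5: q1 h=21  …,,,,,@[@],,,,,,…
gen 6: q0 h=22  …,,,,@,[,],,,,,,…
gen 7: q1 h=23  …,,,@,@[,],,,,,,…
gen 8: q1 h=22  …,,,,@,[@]@,,,,,…
gen 9: q0 h=23  …,,,@,,[@],,,,,,…
gen 10: q0 h=22  …,,,,@,[,]@,,,,,…
gen 11: q1 h=23  …,,,@,@[@],,,,,,…
gen 12: q0 h=24  …,,@,@,[,],,,,,,…
gen 13: q1 h=25  …,@,@,@[,],,,,,,…
gen 14: q1 h=24  …,,@,@,[@]@,,,,,…
gen 15: q0 h=25  …,@,@,,[@],,,,,,…
gen 16: q0 h=24  …,,@,@,[,]@,,,,,…
gen 17: q1 h=25  …,@,@,@[@],,,,,,…
gen 18: q0 h=26  …@,@,@,[,],,,,,,…
gen 19: q1 h=27  …,@,@,@[,],,,,,,…
gen 20: q1 h=26  …@,@,@,[@]@,,,,,…
gen 21: q0 h=27  …,@,@,,[@],,,,,,…
gen 22: q0 h=26  …@,@,@,[,]@,,,,,…
gen 23: q1 h=27  …,@,@,@[@],,,,,,…
gen 24: q0 h=28  …@,@,@,[,],,,,,,…
gen 25: q1 h=29  …,@,@,@[,],,,,,,…
gen 26: q1 h=28  …@,@,@,[@]@,,,,,…
gen 27: q0 h=29  …,@,@,,[@],,,,,,…
gen 28: q0 h=28  …@,@,@,[,]@,,,,,…

28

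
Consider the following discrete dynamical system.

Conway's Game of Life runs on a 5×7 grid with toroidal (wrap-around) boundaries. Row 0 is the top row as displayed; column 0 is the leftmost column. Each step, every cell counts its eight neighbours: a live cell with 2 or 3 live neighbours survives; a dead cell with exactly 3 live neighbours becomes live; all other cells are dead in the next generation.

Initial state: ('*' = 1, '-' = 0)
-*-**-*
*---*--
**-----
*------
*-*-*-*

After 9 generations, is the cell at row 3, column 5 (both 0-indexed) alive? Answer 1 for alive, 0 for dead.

1

step 0: -*-**-*
*---*--
**-----
*------
*-*-*-*
step 1: -**-*-*
--*****
**----*
-------
--*-*-*
step 2: -*----*
----*--
*****-*
-*---**
***----
step 3: -**----
----*-*
-****-*
----**-
--*--*-
step 4: -***-*-
----*--
*-*---*
-*----*
-*****-
step 5: -*---*-
*---***
**---**
----*-*
-----**
step 6: -------
----*--
-*-----
----*--
*---*-*
step 7: -----*-
-------
-------
*----*-
-----*-
step 8: -------
-------
-------
------*
----**-
step 9: -------
-------
-------
-----*-
-----*-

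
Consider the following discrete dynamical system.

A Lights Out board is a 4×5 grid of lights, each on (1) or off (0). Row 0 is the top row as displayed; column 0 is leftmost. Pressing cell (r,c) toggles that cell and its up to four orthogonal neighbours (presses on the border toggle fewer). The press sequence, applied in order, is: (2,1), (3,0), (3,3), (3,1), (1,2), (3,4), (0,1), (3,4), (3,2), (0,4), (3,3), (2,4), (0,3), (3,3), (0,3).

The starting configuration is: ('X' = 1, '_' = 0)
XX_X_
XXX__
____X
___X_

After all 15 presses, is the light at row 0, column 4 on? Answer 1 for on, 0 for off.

k=0  XX_X_
XXX__
____X
___X_
k=1  XX_X_
X_X__
XXX_X
_X_X_
k=2  XX_X_
X_X__
_XX_X
X__X_
k=3  XX_X_
X_X__
_XXXX
X_X_X
k=4  XX_X_
X_X__
__XXX
_X__X
k=5  XXXX_
XX_X_
___XX
_X__X
k=6  XXXX_
XX_X_
___X_
_X_X_
k=7  ___X_
X__X_
___X_
_X_X_
k=8  ___X_
X__X_
___XX
_X__X
k=9  ___X_
X__X_
__XXX
__XXX
k=10  ____X
X__XX
__XXX
__XXX
k=11  ____X
X__XX
__X_X
_____
k=12  ____X
X__X_
__XX_
____X
k=13  __XX_
X____
__XX_
____X
k=14  __XX_
X____
__X__
__XX_
k=15  ____X
X__X_
__X__
__XX_

1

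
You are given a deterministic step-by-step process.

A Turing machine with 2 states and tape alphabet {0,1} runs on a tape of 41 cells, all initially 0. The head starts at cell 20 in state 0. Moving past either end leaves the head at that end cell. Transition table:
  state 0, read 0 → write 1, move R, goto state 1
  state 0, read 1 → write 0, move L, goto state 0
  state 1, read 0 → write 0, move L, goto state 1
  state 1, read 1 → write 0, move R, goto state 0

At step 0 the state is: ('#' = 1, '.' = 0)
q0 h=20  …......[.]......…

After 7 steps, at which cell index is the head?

k=0  q0 h=20  …......[.]......…
k=1  q1 h=21  ….....#[.]......…
k=2  q1 h=20  …......[#]......…
k=3  q0 h=21  …......[.]......…
k=4  q1 h=22  ….....#[.]......…
k=5  q1 h=21  …......[#]......…
k=6  q0 h=22  …......[.]......…
k=7  q1 h=23  ….....#[.]......…

23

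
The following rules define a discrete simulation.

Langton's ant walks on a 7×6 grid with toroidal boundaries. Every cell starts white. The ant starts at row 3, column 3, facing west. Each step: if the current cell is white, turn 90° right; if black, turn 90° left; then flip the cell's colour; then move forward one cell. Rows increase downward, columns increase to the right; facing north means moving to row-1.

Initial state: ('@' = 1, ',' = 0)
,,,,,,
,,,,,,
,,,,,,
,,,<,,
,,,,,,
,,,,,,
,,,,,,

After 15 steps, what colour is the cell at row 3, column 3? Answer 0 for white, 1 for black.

step 0: ,,,,,,
,,,,,,
,,,,,,
,,,<,,
,,,,,,
,,,,,,
,,,,,,
step 1: ,,,,,,
,,,,,,
,,,^,,
,,,@,,
,,,,,,
,,,,,,
,,,,,,
step 2: ,,,,,,
,,,,,,
,,,@>,
,,,@,,
,,,,,,
,,,,,,
,,,,,,
step 3: ,,,,,,
,,,,,,
,,,@@,
,,,@v,
,,,,,,
,,,,,,
,,,,,,
step 4: ,,,,,,
,,,,,,
,,,@@,
,,,<@,
,,,,,,
,,,,,,
,,,,,,
step 5: ,,,,,,
,,,,,,
,,,@@,
,,,,@,
,,,v,,
,,,,,,
,,,,,,
step 6: ,,,,,,
,,,,,,
,,,@@,
,,,,@,
,,<@,,
,,,,,,
,,,,,,
step 7: ,,,,,,
,,,,,,
,,,@@,
,,^,@,
,,@@,,
,,,,,,
,,,,,,
step 8: ,,,,,,
,,,,,,
,,,@@,
,,@>@,
,,@@,,
,,,,,,
,,,,,,
step 9: ,,,,,,
,,,,,,
,,,@@,
,,@@@,
,,@v,,
,,,,,,
,,,,,,
step 10: ,,,,,,
,,,,,,
,,,@@,
,,@@@,
,,@,>,
,,,,,,
,,,,,,
step 11: ,,,,,,
,,,,,,
,,,@@,
,,@@@,
,,@,@,
,,,,v,
,,,,,,
step 12: ,,,,,,
,,,,,,
,,,@@,
,,@@@,
,,@,@,
,,,<@,
,,,,,,
step 13: ,,,,,,
,,,,,,
,,,@@,
,,@@@,
,,@^@,
,,,@@,
,,,,,,
step 14: ,,,,,,
,,,,,,
,,,@@,
,,@@@,
,,@@>,
,,,@@,
,,,,,,
step 15: ,,,,,,
,,,,,,
,,,@@,
,,@@^,
,,@@,,
,,,@@,
,,,,,,

1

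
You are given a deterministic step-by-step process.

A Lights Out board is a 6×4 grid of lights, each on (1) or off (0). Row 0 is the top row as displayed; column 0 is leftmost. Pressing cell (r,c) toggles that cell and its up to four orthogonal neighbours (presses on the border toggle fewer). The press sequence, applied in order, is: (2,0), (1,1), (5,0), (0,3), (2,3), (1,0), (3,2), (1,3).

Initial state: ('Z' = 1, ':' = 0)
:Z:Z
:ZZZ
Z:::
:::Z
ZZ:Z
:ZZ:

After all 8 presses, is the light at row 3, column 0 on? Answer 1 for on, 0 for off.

step 0: :Z:Z
:ZZZ
Z:::
:::Z
ZZ:Z
:ZZ:
step 1: :Z:Z
ZZZZ
:Z::
Z::Z
ZZ:Z
:ZZ:
step 2: :::Z
:::Z
::::
Z::Z
ZZ:Z
:ZZ:
step 3: :::Z
:::Z
::::
Z::Z
:Z:Z
Z:Z:
step 4: ::Z:
::::
::::
Z::Z
:Z:Z
Z:Z:
step 5: ::Z:
:::Z
::ZZ
Z:::
:Z:Z
Z:Z:
step 6: Z:Z:
ZZ:Z
Z:ZZ
Z:::
:Z:Z
Z:Z:
step 7: Z:Z:
ZZ:Z
Z::Z
ZZZZ
:ZZZ
Z:Z:
step 8: Z:ZZ
ZZZ:
Z:::
ZZZZ
:ZZZ
Z:Z:

1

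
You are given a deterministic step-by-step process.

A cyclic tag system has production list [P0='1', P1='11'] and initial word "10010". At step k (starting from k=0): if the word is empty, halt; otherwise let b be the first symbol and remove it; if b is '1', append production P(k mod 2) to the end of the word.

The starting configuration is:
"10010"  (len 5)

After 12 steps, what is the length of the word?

7

[0] "10010"  (len 5)
[1] "00101"  (len 5)
[2] "0101"  (len 4)
[3] "101"  (len 3)
[4] "0111"  (len 4)
[5] "111"  (len 3)
[6] "1111"  (len 4)
[7] "1111"  (len 4)
[8] "11111"  (len 5)
[9] "11111"  (len 5)
[10] "111111"  (len 6)
[11] "111111"  (len 6)
[12] "1111111"  (len 7)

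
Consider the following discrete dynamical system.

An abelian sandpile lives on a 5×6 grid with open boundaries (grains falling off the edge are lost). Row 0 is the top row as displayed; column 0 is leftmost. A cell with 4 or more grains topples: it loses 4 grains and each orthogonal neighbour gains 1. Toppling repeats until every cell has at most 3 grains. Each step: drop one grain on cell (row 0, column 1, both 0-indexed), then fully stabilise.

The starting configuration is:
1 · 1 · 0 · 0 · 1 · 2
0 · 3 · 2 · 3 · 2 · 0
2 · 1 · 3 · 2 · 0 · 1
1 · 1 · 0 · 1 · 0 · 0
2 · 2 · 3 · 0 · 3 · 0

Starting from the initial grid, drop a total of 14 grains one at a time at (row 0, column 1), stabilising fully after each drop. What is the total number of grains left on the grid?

0) 1 · 1 · 0 · 0 · 1 · 2
0 · 3 · 2 · 3 · 2 · 0
2 · 1 · 3 · 2 · 0 · 1
1 · 1 · 0 · 1 · 0 · 0
2 · 2 · 3 · 0 · 3 · 0
1) 1 · 2 · 0 · 0 · 1 · 2
0 · 3 · 2 · 3 · 2 · 0
2 · 1 · 3 · 2 · 0 · 1
1 · 1 · 0 · 1 · 0 · 0
2 · 2 · 3 · 0 · 3 · 0
2) 1 · 3 · 0 · 0 · 1 · 2
0 · 3 · 2 · 3 · 2 · 0
2 · 1 · 3 · 2 · 0 · 1
1 · 1 · 0 · 1 · 0 · 0
2 · 2 · 3 · 0 · 3 · 0
3) 2 · 1 · 1 · 0 · 1 · 2
1 · 0 · 3 · 3 · 2 · 0
2 · 2 · 3 · 2 · 0 · 1
1 · 1 · 0 · 1 · 0 · 0
2 · 2 · 3 · 0 · 3 · 0
4) 2 · 2 · 1 · 0 · 1 · 2
1 · 0 · 3 · 3 · 2 · 0
2 · 2 · 3 · 2 · 0 · 1
1 · 1 · 0 · 1 · 0 · 0
2 · 2 · 3 · 0 · 3 · 0
5) 2 · 3 · 1 · 0 · 1 · 2
1 · 0 · 3 · 3 · 2 · 0
2 · 2 · 3 · 2 · 0 · 1
1 · 1 · 0 · 1 · 0 · 0
2 · 2 · 3 · 0 · 3 · 0
6) 3 · 0 · 2 · 0 · 1 · 2
1 · 1 · 3 · 3 · 2 · 0
2 · 2 · 3 · 2 · 0 · 1
1 · 1 · 0 · 1 · 0 · 0
2 · 2 · 3 · 0 · 3 · 0
7) 3 · 1 · 2 · 0 · 1 · 2
1 · 1 · 3 · 3 · 2 · 0
2 · 2 · 3 · 2 · 0 · 1
1 · 1 · 0 · 1 · 0 · 0
2 · 2 · 3 · 0 · 3 · 0
8) 3 · 2 · 2 · 0 · 1 · 2
1 · 1 · 3 · 3 · 2 · 0
2 · 2 · 3 · 2 · 0 · 1
1 · 1 · 0 · 1 · 0 · 0
2 · 2 · 3 · 0 · 3 · 0
9) 3 · 3 · 2 · 0 · 1 · 2
1 · 1 · 3 · 3 · 2 · 0
2 · 2 · 3 · 2 · 0 · 1
1 · 1 · 0 · 1 · 0 · 0
2 · 2 · 3 · 0 · 3 · 0
10) 0 · 1 · 3 · 0 · 1 · 2
2 · 2 · 3 · 3 · 2 · 0
2 · 2 · 3 · 2 · 0 · 1
1 · 1 · 0 · 1 · 0 · 0
2 · 2 · 3 · 0 · 3 · 0
11) 0 · 2 · 3 · 0 · 1 · 2
2 · 2 · 3 · 3 · 2 · 0
2 · 2 · 3 · 2 · 0 · 1
1 · 1 · 0 · 1 · 0 · 0
2 · 2 · 3 · 0 · 3 · 0
12) 0 · 3 · 3 · 0 · 1 · 2
2 · 2 · 3 · 3 · 2 · 0
2 · 2 · 3 · 2 · 0 · 1
1 · 1 · 0 · 1 · 0 · 0
2 · 2 · 3 · 0 · 3 · 0
13) 1 · 2 · 1 · 2 · 1 · 2
3 · 1 · 3 · 1 · 3 · 0
3 · 0 · 2 · 0 · 1 · 1
1 · 2 · 1 · 2 · 0 · 0
2 · 2 · 3 · 0 · 3 · 0
14) 1 · 3 · 1 · 2 · 1 · 2
3 · 1 · 3 · 1 · 3 · 0
3 · 0 · 2 · 0 · 1 · 1
1 · 2 · 1 · 2 · 0 · 0
2 · 2 · 3 · 0 · 3 · 0

44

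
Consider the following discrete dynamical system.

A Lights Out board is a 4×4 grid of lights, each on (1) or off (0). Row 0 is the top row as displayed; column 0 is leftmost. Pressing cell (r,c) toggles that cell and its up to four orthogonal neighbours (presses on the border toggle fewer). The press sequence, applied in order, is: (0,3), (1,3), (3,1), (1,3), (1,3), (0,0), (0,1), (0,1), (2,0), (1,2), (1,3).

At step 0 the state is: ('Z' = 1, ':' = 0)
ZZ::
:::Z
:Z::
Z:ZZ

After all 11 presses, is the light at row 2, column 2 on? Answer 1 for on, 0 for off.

1

k=0  ZZ::
:::Z
:Z::
Z:ZZ
k=1  ZZZZ
::::
:Z::
Z:ZZ
k=2  ZZZ:
::ZZ
:Z:Z
Z:ZZ
k=3  ZZZ:
::ZZ
:::Z
:Z:Z
k=4  ZZZZ
::::
::::
:Z:Z
k=5  ZZZ:
::ZZ
:::Z
:Z:Z
k=6  ::Z:
Z:ZZ
:::Z
:Z:Z
k=7  ZZ::
ZZZZ
:::Z
:Z:Z
k=8  ::Z:
Z:ZZ
:::Z
:Z:Z
k=9  ::Z:
::ZZ
ZZ:Z
ZZ:Z
k=10  ::::
:Z::
ZZZZ
ZZ:Z
k=11  :::Z
:ZZZ
ZZZ:
ZZ:Z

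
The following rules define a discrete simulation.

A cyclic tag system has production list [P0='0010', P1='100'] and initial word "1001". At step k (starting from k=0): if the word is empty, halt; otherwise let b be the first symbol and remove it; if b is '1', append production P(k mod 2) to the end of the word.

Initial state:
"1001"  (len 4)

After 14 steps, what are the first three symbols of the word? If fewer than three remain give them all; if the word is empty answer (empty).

0) "1001"  (len 4)
1) "0010010"  (len 7)
2) "010010"  (len 6)
3) "10010"  (len 5)
4) "0010100"  (len 7)
5) "010100"  (len 6)
6) "10100"  (len 5)
7) "01000010"  (len 8)
8) "1000010"  (len 7)
9) "0000100010"  (len 10)
10) "000100010"  (len 9)
11) "00100010"  (len 8)
12) "0100010"  (len 7)
13) "100010"  (len 6)
14) "00010100"  (len 8)

000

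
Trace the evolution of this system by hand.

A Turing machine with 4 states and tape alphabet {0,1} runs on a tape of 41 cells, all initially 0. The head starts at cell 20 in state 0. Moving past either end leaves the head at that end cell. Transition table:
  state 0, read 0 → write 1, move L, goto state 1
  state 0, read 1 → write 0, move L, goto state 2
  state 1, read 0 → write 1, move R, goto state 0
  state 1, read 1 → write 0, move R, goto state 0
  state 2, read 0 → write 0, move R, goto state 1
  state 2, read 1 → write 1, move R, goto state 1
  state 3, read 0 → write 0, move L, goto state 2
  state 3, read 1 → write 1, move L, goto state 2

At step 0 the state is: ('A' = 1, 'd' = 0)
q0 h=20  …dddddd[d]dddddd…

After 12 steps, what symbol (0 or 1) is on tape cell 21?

0

step 0: q0 h=20  …dddddd[d]dddddd…
step 1: q1 h=19  …dddddd[d]Addddd…
step 2: q0 h=20  …dddddA[A]dddddd…
step 3: q2 h=19  …dddddd[A]dddddd…
step 4: q1 h=20  …dddddA[d]dddddd…
step 5: q0 h=21  …ddddAA[d]dddddd…
step 6: q1 h=20  …dddddA[A]Addddd…
step 7: q0 h=21  …ddddAd[A]dddddd…
step 8: q2 h=20  …dddddA[d]dddddd…
step 9: q1 h=21  …ddddAd[d]dddddd…
step 10: q0 h=22  …dddAdA[d]dddddd…
step 11: q1 h=21  …ddddAd[A]Addddd…
step 12: q0 h=22  …dddAdd[A]dddddd…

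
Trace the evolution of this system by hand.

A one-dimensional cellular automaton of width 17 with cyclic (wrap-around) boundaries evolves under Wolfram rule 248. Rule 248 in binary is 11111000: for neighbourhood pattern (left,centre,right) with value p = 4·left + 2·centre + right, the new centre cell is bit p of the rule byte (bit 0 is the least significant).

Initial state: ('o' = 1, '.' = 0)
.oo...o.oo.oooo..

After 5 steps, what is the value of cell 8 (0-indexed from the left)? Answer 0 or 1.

1

0) .oo...o.oo.oooo..
1) .ooo...ooooooooo.
2) .oooo..oooooooooo
3) oooooo.oooooooooo
4) ooooooooooooooooo
5) ooooooooooooooooo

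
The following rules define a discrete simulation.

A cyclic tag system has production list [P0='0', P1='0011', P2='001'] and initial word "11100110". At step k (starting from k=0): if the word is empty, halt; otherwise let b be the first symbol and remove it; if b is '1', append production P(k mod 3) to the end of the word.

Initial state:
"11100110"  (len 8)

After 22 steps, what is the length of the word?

k=0  "11100110"  (len 8)
k=1  "11001100"  (len 8)
k=2  "10011000011"  (len 11)
k=3  "0011000011001"  (len 13)
k=4  "011000011001"  (len 12)
k=5  "11000011001"  (len 11)
k=6  "1000011001001"  (len 13)
k=7  "0000110010010"  (len 13)
k=8  "000110010010"  (len 12)
k=9  "00110010010"  (len 11)
k=10  "0110010010"  (len 10)
k=11  "110010010"  (len 9)
k=12  "10010010001"  (len 11)
k=13  "00100100010"  (len 11)
k=14  "0100100010"  (len 10)
k=15  "100100010"  (len 9)
k=16  "001000100"  (len 9)
k=17  "01000100"  (len 8)
k=18  "1000100"  (len 7)
k=19  "0001000"  (len 7)
k=20  "001000"  (len 6)
k=21  "01000"  (len 5)
k=22  "1000"  (len 4)

4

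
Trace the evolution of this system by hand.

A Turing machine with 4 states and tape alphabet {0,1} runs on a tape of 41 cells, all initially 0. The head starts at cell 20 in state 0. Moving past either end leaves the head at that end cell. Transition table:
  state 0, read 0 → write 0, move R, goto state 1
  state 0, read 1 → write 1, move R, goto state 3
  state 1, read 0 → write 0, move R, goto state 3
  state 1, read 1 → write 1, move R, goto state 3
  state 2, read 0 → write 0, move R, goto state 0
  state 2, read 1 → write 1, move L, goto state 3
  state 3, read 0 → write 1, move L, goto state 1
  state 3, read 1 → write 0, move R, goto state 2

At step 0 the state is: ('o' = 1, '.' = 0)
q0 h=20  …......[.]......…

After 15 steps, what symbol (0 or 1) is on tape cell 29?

step 0: q0 h=20  …......[.]......…
step 1: q1 h=21  …......[.]......…
step 2: q3 h=22  …......[.]......…
step 3: q1 h=21  …......[.]o.....…
step 4: q3 h=22  …......[o]......…
step 5: q2 h=23  …......[.]......…
step 6: q0 h=24  …......[.]......…
step 7: q1 h=25  …......[.]......…
step 8: q3 h=26  …......[.]......…
step 9: q1 h=25  …......[.]o.....…
step 10: q3 h=26  …......[o]......…
step 11: q2 h=27  …......[.]......…
step 12: q0 h=28  …......[.]......…
step 13: q1 h=29  …......[.]......…
step 14: q3 h=30  …......[.]......…
step 15: q1 h=29  …......[.]o.....…

0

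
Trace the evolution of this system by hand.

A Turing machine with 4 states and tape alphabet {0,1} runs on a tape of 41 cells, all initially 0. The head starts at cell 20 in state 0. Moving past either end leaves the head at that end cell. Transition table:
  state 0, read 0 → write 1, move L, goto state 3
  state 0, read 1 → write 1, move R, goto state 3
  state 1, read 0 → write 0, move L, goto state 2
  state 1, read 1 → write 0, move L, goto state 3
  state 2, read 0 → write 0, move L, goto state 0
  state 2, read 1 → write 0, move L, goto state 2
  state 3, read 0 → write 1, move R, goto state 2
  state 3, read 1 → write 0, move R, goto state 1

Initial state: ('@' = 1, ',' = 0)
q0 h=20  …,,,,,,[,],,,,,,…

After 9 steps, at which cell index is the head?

[0] q0 h=20  …,,,,,,[,],,,,,,…
[1] q3 h=19  …,,,,,,[,]@,,,,,…
[2] q2 h=20  …,,,,,@[@],,,,,,…
[3] q2 h=19  …,,,,,,[@],,,,,,…
[4] q2 h=18  …,,,,,,[,],,,,,,…
[5] q0 h=17  …,,,,,,[,],,,,,,…
[6] q3 h=16  …,,,,,,[,]@,,,,,…
[7] q2 h=17  …,,,,,@[@],,,,,,…
[8] q2 h=16  …,,,,,,[@],,,,,,…
[9] q2 h=15  …,,,,,,[,],,,,,,…

15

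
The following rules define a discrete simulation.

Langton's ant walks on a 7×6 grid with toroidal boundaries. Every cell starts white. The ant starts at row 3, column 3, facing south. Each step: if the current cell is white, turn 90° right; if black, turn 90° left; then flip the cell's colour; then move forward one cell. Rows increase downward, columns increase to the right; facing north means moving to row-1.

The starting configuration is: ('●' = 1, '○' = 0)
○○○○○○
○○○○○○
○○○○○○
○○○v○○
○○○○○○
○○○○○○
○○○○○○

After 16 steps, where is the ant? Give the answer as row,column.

3,3

t=0: ○○○○○○
○○○○○○
○○○○○○
○○○v○○
○○○○○○
○○○○○○
○○○○○○
t=1: ○○○○○○
○○○○○○
○○○○○○
○○<●○○
○○○○○○
○○○○○○
○○○○○○
t=2: ○○○○○○
○○○○○○
○○^○○○
○○●●○○
○○○○○○
○○○○○○
○○○○○○
t=3: ○○○○○○
○○○○○○
○○●>○○
○○●●○○
○○○○○○
○○○○○○
○○○○○○
t=4: ○○○○○○
○○○○○○
○○●●○○
○○●v○○
○○○○○○
○○○○○○
○○○○○○
t=5: ○○○○○○
○○○○○○
○○●●○○
○○●○>○
○○○○○○
○○○○○○
○○○○○○
t=6: ○○○○○○
○○○○○○
○○●●○○
○○●○●○
○○○○v○
○○○○○○
○○○○○○
t=7: ○○○○○○
○○○○○○
○○●●○○
○○●○●○
○○○<●○
○○○○○○
○○○○○○
t=8: ○○○○○○
○○○○○○
○○●●○○
○○●^●○
○○○●●○
○○○○○○
○○○○○○
t=9: ○○○○○○
○○○○○○
○○●●○○
○○●●>○
○○○●●○
○○○○○○
○○○○○○
t=10: ○○○○○○
○○○○○○
○○●●^○
○○●●○○
○○○●●○
○○○○○○
○○○○○○
t=11: ○○○○○○
○○○○○○
○○●●●>
○○●●○○
○○○●●○
○○○○○○
○○○○○○
t=12: ○○○○○○
○○○○○○
○○●●●●
○○●●○v
○○○●●○
○○○○○○
○○○○○○
t=13: ○○○○○○
○○○○○○
○○●●●●
○○●●<●
○○○●●○
○○○○○○
○○○○○○
t=14: ○○○○○○
○○○○○○
○○●●^●
○○●●●●
○○○●●○
○○○○○○
○○○○○○
t=15: ○○○○○○
○○○○○○
○○●<○●
○○●●●●
○○○●●○
○○○○○○
○○○○○○
t=16: ○○○○○○
○○○○○○
○○●○○●
○○●v●●
○○○●●○
○○○○○○
○○○○○○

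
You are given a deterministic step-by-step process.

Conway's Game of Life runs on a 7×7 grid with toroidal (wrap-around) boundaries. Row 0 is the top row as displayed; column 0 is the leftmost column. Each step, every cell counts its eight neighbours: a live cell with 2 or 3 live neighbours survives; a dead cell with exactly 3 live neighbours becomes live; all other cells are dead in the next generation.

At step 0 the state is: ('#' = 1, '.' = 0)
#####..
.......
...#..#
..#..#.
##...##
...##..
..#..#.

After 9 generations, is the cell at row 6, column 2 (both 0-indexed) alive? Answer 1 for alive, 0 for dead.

0

gen 0: #####..
.......
...#..#
..#..#.
##...##
...##..
..#..#.
gen 1: .####..
##..#..
.......
.##.##.
####.##
#####..
.....#.
gen 2: ######.
##..#..
#.####.
....##.
.......
.......
#....#.
gen 3: ..##.#.
.......
#.#....
.....##
.......
.......
#.##.#.
gen 4: .###..#
.###...
......#
......#
.......
.......
.###..#
gen 5: ....#..
.#.#...
#.#....
.......
.......
..#....
.#.#...
gen 6: ...##..
.###...
.##....
.......
.......
..#....
..##...
gen 7: .#..#..
.#..#..
.#.#...
.......
.......
..##...
..#.#..
gen 8: .##.##.
##.##..
..#....
.......
.......
..##...
.##.#..
gen 9: .....#.
#...##.
.###...
.......
.......
.###...
....##.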